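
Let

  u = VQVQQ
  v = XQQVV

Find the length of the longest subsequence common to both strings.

2

Let dp[i][j] be the LCS length of the first i characters of u and the first j characters of v. dp[i][j] = dp[i-1][j-1]+1 when the i-th and j-th characters match, else max(dp[i-1][j], dp[i][j-1]).
    ·  X  Q  Q  V  V
 ·  0  0  0  0  0  0
 V  0  0  0  0  1  1
 Q  0  0  1  1  1  1
 V  0  0  1  1  2  2
 Q  0  0  1  2  2  2
 Q  0  0  1  2  2  2
dp[5][5] = 2. One LCS (by backtracking along matches): VV.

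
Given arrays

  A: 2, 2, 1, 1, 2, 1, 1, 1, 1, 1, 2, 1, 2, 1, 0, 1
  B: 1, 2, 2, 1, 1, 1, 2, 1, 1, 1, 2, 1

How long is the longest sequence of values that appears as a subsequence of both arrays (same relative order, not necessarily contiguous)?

Taking 2 (A #1, B #2), then 2 (A #2, B #3), then 1 (A #3, B #5), then 1 (A #4, B #6), then 2 (A #5, B #7), then 1 (A #9, B #8), then 1 (A #10, B #9), then 1 (A #12, B #10), then 2 (A #13, B #11), then 1 (A #16, B #12) gives a common subsequence of length 10. The LCS DP gives dp[16][12] = 10, so this is optimal.

10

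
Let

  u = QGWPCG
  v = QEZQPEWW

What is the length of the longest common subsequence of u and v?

2

Pick Q [1,4]; then W [3,8]; all 2 characters appear in both, in order, and the DP table's final entry dp[6][8] is also 2, so no common subsequence is longer.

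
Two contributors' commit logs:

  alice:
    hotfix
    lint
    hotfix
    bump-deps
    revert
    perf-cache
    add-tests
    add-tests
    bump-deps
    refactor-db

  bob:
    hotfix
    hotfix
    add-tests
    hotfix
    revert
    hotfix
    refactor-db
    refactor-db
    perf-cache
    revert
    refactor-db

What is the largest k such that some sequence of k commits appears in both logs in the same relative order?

5

Taking hotfix (alice #1, bob #2), hotfix (alice #3, bob #4), revert (alice #5, bob #5), perf-cache (alice #6, bob #9), refactor-db (alice #10, bob #11) gives a common subsequence of length 5. The LCS DP gives dp[10][11] = 5, so this is optimal.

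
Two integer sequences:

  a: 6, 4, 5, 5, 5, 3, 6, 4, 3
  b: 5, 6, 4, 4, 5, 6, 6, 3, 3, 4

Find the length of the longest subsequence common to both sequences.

5

Taking 6 [1,2], then 4 [2,4], then 5 [3,5], then 3 [6,9], then 4 [8,10] gives a common subsequence of length 5, and the DP table's final entry dp[9][10] is also 5, so no common subsequence is longer.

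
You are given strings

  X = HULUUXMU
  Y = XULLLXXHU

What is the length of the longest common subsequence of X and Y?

4

Taking U [2,2]; then L [3,5]; then X [6,7]; then U [8,9] gives a common subsequence of length 4. The LCS DP gives dp[8][9] = 4, so this is optimal.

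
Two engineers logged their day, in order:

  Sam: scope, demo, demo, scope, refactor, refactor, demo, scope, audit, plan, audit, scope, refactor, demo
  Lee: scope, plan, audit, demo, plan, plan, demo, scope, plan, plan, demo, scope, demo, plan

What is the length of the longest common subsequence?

7

Match scope at Sam[1]=Lee[1], then demo at Sam[2]=Lee[4], then demo at Sam[3]=Lee[7], then scope at Sam[4]=Lee[8], then demo at Sam[7]=Lee[11], then scope at Sam[8]=Lee[12], then plan at Sam[10]=Lee[14] — 7 tasks in the same relative order in both. The LCS DP gives dp[14][14] = 7, so this is optimal.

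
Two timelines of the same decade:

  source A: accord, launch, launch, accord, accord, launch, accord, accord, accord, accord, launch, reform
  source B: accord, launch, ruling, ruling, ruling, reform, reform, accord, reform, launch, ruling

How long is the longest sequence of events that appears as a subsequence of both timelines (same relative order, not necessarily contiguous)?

4

Match accord (source A #1, source B #1); then launch (source A #2, source B #2); then accord (source A #4, source B #8); then launch (source A #6, source B #10) — 4 events in the same relative order in both. The LCS DP gives dp[12][11] = 4, so this is optimal.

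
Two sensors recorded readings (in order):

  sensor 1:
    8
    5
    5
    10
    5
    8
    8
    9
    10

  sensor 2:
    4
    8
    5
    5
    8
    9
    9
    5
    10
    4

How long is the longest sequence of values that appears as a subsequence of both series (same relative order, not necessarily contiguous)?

6

Pick 8 [1,2], 5 [3,3], 5 [5,4], 8 [6,5], 9 [8,7], 10 [9,9]; all 6 values appear in both, in order. Since dp[9][10] = 6, nothing longer is possible.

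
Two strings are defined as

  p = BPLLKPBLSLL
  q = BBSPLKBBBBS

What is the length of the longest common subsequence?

Let dp[i][j] be the LCS length of the first i characters of p and the first j characters of q. dp[i][j] = dp[i-1][j-1]+1 when the i-th and j-th characters match, else max(dp[i-1][j], dp[i][j-1]).
    ·  B  B  S  P  L  K  B  B  B  B  S
 ·  0  0  0  0  0  0  0  0  0  0  0  0
 B  0  1  1  1  1  1  1  1  1  1  1  1
 P  0  1  1  1  2  2  2  2  2  2  2  2
 L  0  1  1  1  2  3  3  3  3  3  3  3
 L  0  1  1  1  2  3  3  3  3  3  3  3
 K  0  1  1  1  2  3  4  4  4  4  4  4
 P  0  1  1  1  2  3  4  4  4  4  4  4
 B  0  1  2  2  2  3  4  5  5  5  5  5
 L  0  1  2  2  2  3  4  5  5  5  5  5
 S  0  1  2  3  3  3  4  5  5  5  5  6
 L  0  1  2  3  3  4  4  5  5  5  5  6
 L  0  1  2  3  3  4  4  5  5  5  5  6
dp[11][11] = 6. One LCS (by backtracking along matches): BPLKBS.

6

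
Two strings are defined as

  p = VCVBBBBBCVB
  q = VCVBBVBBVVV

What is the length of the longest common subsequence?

8

Let dp[i][j] be the LCS length of the first i characters of p and the first j characters of q. dp[i][j] = dp[i-1][j-1]+1 when the i-th and j-th characters match, else max(dp[i-1][j], dp[i][j-1]).
    ·  V  C  V  B  B  V  B  B  V  V  V
 ·  0  0  0  0  0  0  0  0  0  0  0  0
 V  0  1  1  1  1  1  1  1  1  1  1  1
 C  0  1  2  2  2  2  2  2  2  2  2  2
 V  0  1  2  3  3  3  3  3  3  3  3  3
 B  0  1  2  3  4  4  4  4  4  4  4  4
 B  0  1  2  3  4  5  5  5  5  5  5  5
 B  0  1  2  3  4  5  5  6  6  6  6  6
 B  0  1  2  3  4  5  5  6  7  7  7  7
 B  0  1  2  3  4  5  5  6  7  7  7  7
 C  0  1  2  3  4  5  5  6  7  7  7  7
 V  0  1  2  3  4  5  6  6  7  8  8  8
 B  0  1  2  3  4  5  6  7  7  8  8  8
dp[11][11] = 8. One LCS (by backtracking along matches): VCVBBBBV.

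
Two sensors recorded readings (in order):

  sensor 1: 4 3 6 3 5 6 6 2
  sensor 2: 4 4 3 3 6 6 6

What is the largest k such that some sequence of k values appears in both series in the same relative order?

Let dp[i][j] be the LCS length of the first i values of sensor 1 and the first j values of sensor 2. dp[i][j] = dp[i-1][j-1]+1 when the i-th and j-th values match, else max(dp[i-1][j], dp[i][j-1]).
    ·  4  4  3  3  6  6  6
 ·  0  0  0  0  0  0  0  0
 4  0  1  1  1  1  1  1  1
 3  0  1  1  2  2  2  2  2
 6  0  1  1  2  2  3  3  3
 3  0  1  1  2  3  3  3  3
 5  0  1  1  2  3  3  3  3
 6  0  1  1  2  3  4  4  4
 6  0  1  1  2  3  4  5  5
 2  0  1  1  2  3  4  5  5
dp[8][7] = 5. One LCS (by backtracking along matches): 4, 3, 6, 6, 6.

5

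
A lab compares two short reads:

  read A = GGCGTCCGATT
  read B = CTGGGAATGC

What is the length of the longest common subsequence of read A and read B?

Let dp[i][j] be the LCS length of the first i bases of read A and the first j bases of read B. dp[i][j] = dp[i-1][j-1]+1 when the i-th and j-th bases match, else max(dp[i-1][j], dp[i][j-1]).
    ·  C  T  G  G  G  A  A  T  G  C
 ·  0  0  0  0  0  0  0  0  0  0  0
 G  0  0  0  1  1  1  1  1  1  1  1
 G  0  0  0  1  2  2  2  2  2  2  2
 C  0  1  1  1  2  2  2  2  2  2  3
 G  0  1  1  2  2  3  3  3  3  3  3
 T  0  1  2  2  2  3  3  3  4  4  4
 C  0  1  2  2  2  3  3  3  4  4  5
 C  0  1  2  2  2  3  3  3  4  4  5
 G  0  1  2  3  3  3  3  3  4  5  5
 A  0  1  2  3  3  3  4  4  4  5  5
 T  0  1  2  3  3  3  4  4  5  5  5
 T  0  1  2  3  3  3  4  4  5  5  5
dp[11][10] = 5. One LCS (by backtracking along matches): GGGTC.

5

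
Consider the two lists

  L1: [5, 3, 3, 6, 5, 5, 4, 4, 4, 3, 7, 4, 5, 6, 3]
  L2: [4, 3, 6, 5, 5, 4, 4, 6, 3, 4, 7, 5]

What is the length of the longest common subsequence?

9

Taking 3 (L1 #3, L2 #2) → 6 (L1 #4, L2 #3) → 5 (L1 #5, L2 #4) → 5 (L1 #6, L2 #5) → 4 (L1 #7, L2 #6) → 4 (L1 #8, L2 #7) → 4 (L1 #9, L2 #10) → 7 (L1 #11, L2 #11) → 5 (L1 #13, L2 #12) gives a common subsequence of length 9. dp[15][12] = 9 confirms this is the maximum.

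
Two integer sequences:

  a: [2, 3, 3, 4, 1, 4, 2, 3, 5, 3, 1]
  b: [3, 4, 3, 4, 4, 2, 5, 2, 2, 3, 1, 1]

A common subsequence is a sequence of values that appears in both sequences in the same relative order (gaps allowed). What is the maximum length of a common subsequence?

8

Let dp[i][j] be the LCS length of the first i values of a and the first j values of b. dp[i][j] = dp[i-1][j-1]+1 when the i-th and j-th values match, else max(dp[i-1][j], dp[i][j-1]).
    ·  3  4  3  4  4  2  5  2  2  3  1  1
 ·  0  0  0  0  0  0  0  0  0  0  0  0  0
 2  0  0  0  0  0  0  1  1  1  1  1  1  1
 3  0  1  1  1  1  1  1  1  1  1  2  2  2
 3  0  1  1  2  2  2  2  2  2  2  2  2  2
 4  0  1  2  2  3  3  3  3  3  3  3  3  3
 1  0  1  2  2  3  3  3  3  3  3  3  4  4
 4  0  1  2  2  3  4  4  4  4  4  4  4  4
 2  0  1  2  2  3  4  5  5  5  5  5  5  5
 3  0  1  2  3  3  4  5  5  5  5  6  6  6
 5  0  1  2  3  3  4  5  6  6  6  6  6  6
 3  0  1  2  3  3  4  5  6  6  6  7  7  7
 1  0  1  2  3  3  4  5  6  6  6  7  8  8
dp[11][12] = 8. One LCS (by backtracking along matches): 3, 3, 4, 4, 2, 5, 3, 1.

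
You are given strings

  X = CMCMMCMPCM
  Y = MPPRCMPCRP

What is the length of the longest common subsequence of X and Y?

5

Let dp[i][j] be the LCS length of the first i characters of X and the first j characters of Y. dp[i][j] = dp[i-1][j-1]+1 when the i-th and j-th characters match, else max(dp[i-1][j], dp[i][j-1]).
    ·  M  P  P  R  C  M  P  C  R  P
 ·  0  0  0  0  0  0  0  0  0  0  0
 C  0  0  0  0  0  1  1  1  1  1  1
 M  0  1  1  1  1  1  2  2  2  2  2
 C  0  1  1  1  1  2  2  2  3  3  3
 M  0  1  1  1  1  2  3  3  3  3  3
 M  0  1  1  1  1  2  3  3  3  3  3
 C  0  1  1  1  1  2  3  3  4  4  4
 M  0  1  1  1  1  2  3  3  4  4  4
 P  0  1  2  2  2  2  3  4  4  4  5
 C  0  1  2  2  2  3  3  4  5  5  5
 M  0  1  2  2  2  3  4  4  5  5  5
dp[10][10] = 5. One LCS (by backtracking along matches): MCMCP.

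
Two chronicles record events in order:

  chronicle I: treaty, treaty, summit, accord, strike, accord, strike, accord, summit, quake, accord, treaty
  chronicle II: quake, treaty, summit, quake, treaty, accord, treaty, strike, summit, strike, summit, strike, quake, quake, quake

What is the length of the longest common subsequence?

One common subsequence of length 7: treaty [1,2]; then treaty [2,5]; then accord [4,6]; then strike [5,8]; then strike [7,10]; then summit [9,11]; then quake [10,15]. The LCS DP gives dp[12][15] = 7, so this is optimal.

7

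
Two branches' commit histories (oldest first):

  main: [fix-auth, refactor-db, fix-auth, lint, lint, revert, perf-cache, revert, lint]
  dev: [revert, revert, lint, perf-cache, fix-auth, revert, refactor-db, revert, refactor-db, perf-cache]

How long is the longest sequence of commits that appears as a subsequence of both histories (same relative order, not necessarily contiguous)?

4

Taking fix-auth at main[1]=dev[5] → refactor-db at main[2]=dev[7] → revert at main[6]=dev[8] → perf-cache at main[7]=dev[10] gives a common subsequence of length 4. Since dp[9][10] = 4, nothing longer is possible.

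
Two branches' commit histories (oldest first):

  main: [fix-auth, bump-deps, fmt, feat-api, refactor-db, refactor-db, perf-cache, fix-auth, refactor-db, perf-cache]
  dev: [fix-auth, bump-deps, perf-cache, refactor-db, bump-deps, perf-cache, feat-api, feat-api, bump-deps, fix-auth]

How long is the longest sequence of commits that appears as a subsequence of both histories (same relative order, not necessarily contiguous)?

One common subsequence of length 5: fix-auth [1,1] → bump-deps [2,2] → refactor-db [5,4] → perf-cache [7,6] → fix-auth [8,10]. The LCS DP gives dp[10][10] = 5, so this is optimal.

5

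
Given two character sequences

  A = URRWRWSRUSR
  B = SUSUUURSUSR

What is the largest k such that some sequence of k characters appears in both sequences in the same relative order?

6

Pick U [1,6], then R [5,7], then S [7,8], then U [9,9], then S [10,10], then R [11,11]; all 6 characters appear in both, in order. Since dp[11][11] = 6, nothing longer is possible.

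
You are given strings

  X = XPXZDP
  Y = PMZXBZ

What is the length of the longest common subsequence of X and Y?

Let dp[i][j] be the LCS length of the first i characters of X and the first j characters of Y. dp[i][j] = dp[i-1][j-1]+1 when the i-th and j-th characters match, else max(dp[i-1][j], dp[i][j-1]).
    ·  P  M  Z  X  B  Z
 ·  0  0  0  0  0  0  0
 X  0  0  0  0  1  1  1
 P  0  1  1  1  1  1  1
 X  0  1  1  1  2  2  2
 Z  0  1  1  2  2  2  3
 D  0  1  1  2  2  2  3
 P  0  1  1  2  2  2  3
dp[6][6] = 3. One LCS (by backtracking along matches): PXZ.

3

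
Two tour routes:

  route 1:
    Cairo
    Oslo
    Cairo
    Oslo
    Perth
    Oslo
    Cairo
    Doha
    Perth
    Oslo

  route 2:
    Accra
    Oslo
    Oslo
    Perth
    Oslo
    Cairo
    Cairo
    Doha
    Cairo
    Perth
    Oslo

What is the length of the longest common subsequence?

8

Match Oslo (route 1 #2, route 2 #2), Oslo (route 1 #4, route 2 #3), Perth (route 1 #5, route 2 #4), Oslo (route 1 #6, route 2 #5), Cairo (route 1 #7, route 2 #7), Doha (route 1 #8, route 2 #8), Perth (route 1 #9, route 2 #10), Oslo (route 1 #10, route 2 #11) — 8 stops in the same relative order in both, and the DP table's final entry dp[10][11] is also 8, so no common subsequence is longer.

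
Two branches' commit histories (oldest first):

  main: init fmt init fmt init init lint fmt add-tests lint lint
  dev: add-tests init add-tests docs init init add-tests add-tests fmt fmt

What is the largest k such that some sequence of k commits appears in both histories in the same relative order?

One common subsequence of length 4: init [1,5] → init [3,6] → fmt [4,9] → fmt [8,10]. Since dp[11][10] = 4, nothing longer is possible.

4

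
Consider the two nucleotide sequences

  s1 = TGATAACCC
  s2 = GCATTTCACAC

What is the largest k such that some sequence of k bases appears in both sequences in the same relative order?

6

Let dp[i][j] be the LCS length of the first i bases of s1 and the first j bases of s2. dp[i][j] = dp[i-1][j-1]+1 when the i-th and j-th bases match, else max(dp[i-1][j], dp[i][j-1]).
    ·  G  C  A  T  T  T  C  A  C  A  C
 ·  0  0  0  0  0  0  0  0  0  0  0  0
 T  0  0  0  0  1  1  1  1  1  1  1  1
 G  0  1  1  1  1  1  1  1  1  1  1  1
 A  0  1  1  2  2  2  2  2  2  2  2  2
 T  0  1  1  2  3  3  3  3  3  3  3  3
 A  0  1  1  2  3  3  3  3  4  4  4  4
 A  0  1  1  2  3  3  3  3  4  4  5  5
 C  0  1  2  2  3  3  3  4  4  5  5  6
 C  0  1  2  2  3  3  3  4  4  5  5  6
 C  0  1  2  2  3  3  3  4  4  5  5  6
dp[9][11] = 6. One LCS (by backtracking along matches): GATAAC.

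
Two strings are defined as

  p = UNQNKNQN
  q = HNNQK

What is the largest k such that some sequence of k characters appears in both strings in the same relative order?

3

Let dp[i][j] be the LCS length of the first i characters of p and the first j characters of q. dp[i][j] = dp[i-1][j-1]+1 when the i-th and j-th characters match, else max(dp[i-1][j], dp[i][j-1]).
    ·  H  N  N  Q  K
 ·  0  0  0  0  0  0
 U  0  0  0  0  0  0
 N  0  0  1  1  1  1
 Q  0  0  1  1  2  2
 N  0  0  1  2  2  2
 K  0  0  1  2  2  3
 N  0  0  1  2  2  3
 Q  0  0  1  2  3  3
 N  0  0  1  2  3  3
dp[8][5] = 3. One LCS (by backtracking along matches): NQK.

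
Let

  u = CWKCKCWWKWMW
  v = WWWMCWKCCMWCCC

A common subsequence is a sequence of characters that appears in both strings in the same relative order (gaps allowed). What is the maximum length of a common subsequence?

Pick C (u #1, v #5); then W (u #2, v #6); then K (u #3, v #7); then C (u #4, v #8); then C (u #6, v #9); then M (u #11, v #10); then W (u #12, v #11); all 7 characters appear in both, in order, and the DP table's final entry dp[12][14] is also 7, so no common subsequence is longer.

7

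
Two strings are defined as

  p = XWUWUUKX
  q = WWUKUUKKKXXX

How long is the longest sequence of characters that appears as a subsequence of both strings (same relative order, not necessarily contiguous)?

Let dp[i][j] be the LCS length of the first i characters of p and the first j characters of q. dp[i][j] = dp[i-1][j-1]+1 when the i-th and j-th characters match, else max(dp[i-1][j], dp[i][j-1]).
    ·  W  W  U  K  U  U  K  K  K  X  X  X
 ·  0  0  0  0  0  0  0  0  0  0  0  0  0
 X  0  0  0  0  0  0  0  0  0  0  1  1  1
 W  0  1  1  1  1  1  1  1  1  1  1  1  1
 U  0  1  1  2  2  2  2  2  2  2  2  2  2
 W  0  1  2  2  2  2  2  2  2  2  2  2  2
 U  0  1  2  3  3  3  3  3  3  3  3  3  3
 U  0  1  2  3  3  4  4  4  4  4  4  4  4
 K  0  1  2  3  4  4  4  5  5  5  5  5  5
 X  0  1  2  3  4  4  4  5  5  5  6  6  6
dp[8][12] = 6. One LCS (by backtracking along matches): WUUUKX.

6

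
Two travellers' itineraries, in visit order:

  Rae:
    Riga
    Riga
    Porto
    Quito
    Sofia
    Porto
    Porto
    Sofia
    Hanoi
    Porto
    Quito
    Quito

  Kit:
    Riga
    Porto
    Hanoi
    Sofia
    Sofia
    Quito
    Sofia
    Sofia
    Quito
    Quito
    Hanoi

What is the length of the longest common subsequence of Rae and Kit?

Match Riga [2,1], Porto [3,2], Quito [4,6], Sofia [5,7], Sofia [8,8], Quito [11,9], Quito [12,10] — 7 stops in the same relative order in both. Since dp[12][11] = 7, nothing longer is possible.

7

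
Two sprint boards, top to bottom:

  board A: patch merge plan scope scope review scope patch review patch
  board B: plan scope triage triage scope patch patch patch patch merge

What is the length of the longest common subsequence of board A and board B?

Pick plan at board A[3]=board B[1], scope at board A[4]=board B[2], scope at board A[5]=board B[5], patch at board A[8]=board B[8], patch at board A[10]=board B[9]; all 5 tasks appear in both, in order, and the DP table's final entry dp[10][10] is also 5, so no common subsequence is longer.

5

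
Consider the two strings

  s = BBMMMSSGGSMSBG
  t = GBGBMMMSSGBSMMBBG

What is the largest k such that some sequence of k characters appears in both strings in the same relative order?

12

Match B at s[1]=t[2] → B at s[2]=t[4] → M at s[3]=t[5] → M at s[4]=t[6] → M at s[5]=t[7] → S at s[6]=t[8] → S at s[7]=t[9] → G at s[8]=t[10] → S at s[10]=t[12] → M at s[11]=t[14] → B at s[13]=t[16] → G at s[14]=t[17] — 12 characters in the same relative order in both. Since dp[14][17] = 12, nothing longer is possible.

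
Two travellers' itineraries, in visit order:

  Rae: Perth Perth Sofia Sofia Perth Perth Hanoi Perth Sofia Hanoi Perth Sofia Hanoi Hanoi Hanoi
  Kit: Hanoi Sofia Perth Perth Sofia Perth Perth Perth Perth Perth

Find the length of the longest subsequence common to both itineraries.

Pick Perth (Rae #1, Kit #3), then Perth (Rae #2, Kit #4), then Sofia (Rae #3, Kit #5), then Perth (Rae #5, Kit #7), then Perth (Rae #6, Kit #8), then Perth (Rae #8, Kit #9), then Perth (Rae #11, Kit #10); all 7 stops appear in both, in order. The LCS DP gives dp[15][10] = 7, so this is optimal.

7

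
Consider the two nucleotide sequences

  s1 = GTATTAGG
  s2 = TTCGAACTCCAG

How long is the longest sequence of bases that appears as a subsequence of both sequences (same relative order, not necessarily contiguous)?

Match G [1,4] → A [3,6] → T [4,8] → A [6,11] → G [8,12] — 5 bases in the same relative order in both, and the DP table's final entry dp[8][12] is also 5, so no common subsequence is longer.

5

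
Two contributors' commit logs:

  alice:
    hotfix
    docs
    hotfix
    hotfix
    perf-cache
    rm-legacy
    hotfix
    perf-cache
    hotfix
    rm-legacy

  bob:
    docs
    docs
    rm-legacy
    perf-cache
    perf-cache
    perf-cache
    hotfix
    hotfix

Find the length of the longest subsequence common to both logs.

4

Match docs [2,2]; then perf-cache [5,6]; then hotfix [7,7]; then hotfix [9,8] — 4 commits in the same relative order in both. The LCS DP gives dp[10][8] = 4, so this is optimal.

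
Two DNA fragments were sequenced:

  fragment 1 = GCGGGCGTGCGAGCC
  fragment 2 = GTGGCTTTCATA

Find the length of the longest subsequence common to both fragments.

7

Taking G (fragment 1 #1, fragment 2 #1); then G (fragment 1 #4, fragment 2 #3); then G (fragment 1 #5, fragment 2 #4); then C (fragment 1 #6, fragment 2 #5); then T (fragment 1 #8, fragment 2 #8); then C (fragment 1 #10, fragment 2 #9); then A (fragment 1 #12, fragment 2 #12) gives a common subsequence of length 7. Since dp[15][12] = 7, nothing longer is possible.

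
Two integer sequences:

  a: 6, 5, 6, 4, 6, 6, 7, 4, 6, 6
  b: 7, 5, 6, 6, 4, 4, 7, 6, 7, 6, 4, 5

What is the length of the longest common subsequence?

Taking 6 (a #1, b #3) → 6 (a #3, b #4) → 4 (a #4, b #6) → 6 (a #5, b #8) → 6 (a #6, b #10) → 4 (a #8, b #11) gives a common subsequence of length 6, and the DP table's final entry dp[10][12] is also 6, so no common subsequence is longer.

6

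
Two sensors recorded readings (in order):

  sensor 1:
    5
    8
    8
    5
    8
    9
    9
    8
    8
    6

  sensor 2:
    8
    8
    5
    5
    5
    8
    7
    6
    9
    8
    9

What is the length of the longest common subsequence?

Match 8 [2,1], 8 [3,2], 5 [4,5], 8 [5,6], 9 [6,9], 9 [7,11] — 6 values in the same relative order in both. The LCS DP gives dp[10][11] = 6, so this is optimal.

6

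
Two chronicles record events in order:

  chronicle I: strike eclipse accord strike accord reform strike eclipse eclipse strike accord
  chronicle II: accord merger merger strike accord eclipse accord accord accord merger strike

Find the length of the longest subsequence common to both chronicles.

5

Taking strike (chronicle I #1, chronicle II #4), eclipse (chronicle I #2, chronicle II #6), accord (chronicle I #3, chronicle II #8), accord (chronicle I #5, chronicle II #9), strike (chronicle I #10, chronicle II #11) gives a common subsequence of length 5, and the DP table's final entry dp[11][11] is also 5, so no common subsequence is longer.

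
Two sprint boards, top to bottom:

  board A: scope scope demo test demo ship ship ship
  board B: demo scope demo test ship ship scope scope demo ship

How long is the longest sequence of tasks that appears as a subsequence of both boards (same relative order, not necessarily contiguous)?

One common subsequence of length 6: scope [2,2], demo [3,3], test [4,4], ship [6,5], ship [7,6], ship [8,10]. The LCS DP gives dp[8][10] = 6, so this is optimal.

6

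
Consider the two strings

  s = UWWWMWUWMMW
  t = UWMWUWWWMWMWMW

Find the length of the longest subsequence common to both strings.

One common subsequence of length 9: U [1,5], then W [2,6], then W [3,7], then W [4,8], then M [5,9], then W [6,10], then W [8,12], then M [10,13], then W [11,14]. dp[11][14] = 9 confirms this is the maximum.

9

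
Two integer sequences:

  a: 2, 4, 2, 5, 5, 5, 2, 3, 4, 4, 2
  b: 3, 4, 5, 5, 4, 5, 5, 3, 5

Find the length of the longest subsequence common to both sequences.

Let dp[i][j] be the LCS length of the first i values of a and the first j values of b. dp[i][j] = dp[i-1][j-1]+1 when the i-th and j-th values match, else max(dp[i-1][j], dp[i][j-1]).
    ·  3  4  5  5  4  5  5  3  5
 ·  0  0  0  0  0  0  0  0  0  0
 2  0  0  0  0  0  0  0  0  0  0
 4  0  0  1  1  1  1  1  1  1  1
 2  0  0  1  1  1  1  1  1  1  1
 5  0  0  1  2  2  2  2  2  2  2
 5  0  0  1  2  3  3  3  3  3  3
 5  0  0  1  2  3  3  4  4  4  4
 2  0  0  1  2  3  3  4  4  4  4
 3  0  1  1  2  3  3  4  4  5  5
 4  0  1  2  2  3  4  4  4  5  5
 4  0  1  2  2  3  4  4  4  5  5
 2  0  1  2  2  3  4  4  4  5  5
dp[11][9] = 5. One LCS (by backtracking along matches): 4, 5, 5, 5, 3.

5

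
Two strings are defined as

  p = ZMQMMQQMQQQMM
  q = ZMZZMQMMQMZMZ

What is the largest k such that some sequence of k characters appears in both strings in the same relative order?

8

Match Z (p #1, q #4) → M (p #2, q #5) → Q (p #3, q #6) → M (p #4, q #7) → M (p #5, q #8) → Q (p #7, q #9) → M (p #8, q #10) → M (p #12, q #12) — 8 characters in the same relative order in both. The LCS DP gives dp[13][13] = 8, so this is optimal.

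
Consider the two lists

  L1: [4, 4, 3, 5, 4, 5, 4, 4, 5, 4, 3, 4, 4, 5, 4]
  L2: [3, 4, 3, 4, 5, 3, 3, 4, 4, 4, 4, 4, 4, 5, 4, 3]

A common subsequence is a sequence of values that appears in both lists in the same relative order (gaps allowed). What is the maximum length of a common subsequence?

11

One common subsequence of length 11: 4 (L1 #1, L2 #2), 4 (L1 #2, L2 #4), 3 (L1 #3, L2 #7), 4 (L1 #5, L2 #8), 4 (L1 #7, L2 #9), 4 (L1 #8, L2 #10), 4 (L1 #10, L2 #11), 4 (L1 #12, L2 #12), 4 (L1 #13, L2 #13), 5 (L1 #14, L2 #14), 4 (L1 #15, L2 #15). The LCS DP gives dp[15][16] = 11, so this is optimal.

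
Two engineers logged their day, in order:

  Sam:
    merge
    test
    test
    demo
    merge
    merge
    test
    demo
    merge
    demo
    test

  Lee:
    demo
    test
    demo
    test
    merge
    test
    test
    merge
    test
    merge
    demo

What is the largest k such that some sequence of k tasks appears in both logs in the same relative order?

Match merge [1,5], then test [2,6], then test [3,7], then merge [6,8], then test [7,9], then merge [9,10], then demo [10,11] — 7 tasks in the same relative order in both. Since dp[11][11] = 7, nothing longer is possible.

7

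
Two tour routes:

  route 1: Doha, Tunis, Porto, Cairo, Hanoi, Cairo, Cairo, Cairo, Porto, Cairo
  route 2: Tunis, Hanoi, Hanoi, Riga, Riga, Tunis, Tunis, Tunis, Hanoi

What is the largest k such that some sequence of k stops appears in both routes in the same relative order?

Match Tunis [2,8], then Hanoi [5,9] — 2 stops in the same relative order in both. Since dp[10][9] = 2, nothing longer is possible.

2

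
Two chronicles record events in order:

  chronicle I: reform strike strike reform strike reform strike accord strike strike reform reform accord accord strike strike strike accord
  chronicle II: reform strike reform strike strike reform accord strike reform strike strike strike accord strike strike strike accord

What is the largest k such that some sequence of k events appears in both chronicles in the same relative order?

14

One common subsequence of length 14: reform at chronicle I[1]=chronicle II[3], then strike at chronicle I[2]=chronicle II[4], then strike at chronicle I[3]=chronicle II[5], then reform at chronicle I[4]=chronicle II[6], then strike at chronicle I[5]=chronicle II[8], then reform at chronicle I[6]=chronicle II[9], then strike at chronicle I[7]=chronicle II[10], then strike at chronicle I[9]=chronicle II[11], then strike at chronicle I[10]=chronicle II[12], then accord at chronicle I[14]=chronicle II[13], then strike at chronicle I[15]=chronicle II[14], then strike at chronicle I[16]=chronicle II[15], then strike at chronicle I[17]=chronicle II[16], then accord at chronicle I[18]=chronicle II[17]. dp[18][17] = 14 confirms this is the maximum.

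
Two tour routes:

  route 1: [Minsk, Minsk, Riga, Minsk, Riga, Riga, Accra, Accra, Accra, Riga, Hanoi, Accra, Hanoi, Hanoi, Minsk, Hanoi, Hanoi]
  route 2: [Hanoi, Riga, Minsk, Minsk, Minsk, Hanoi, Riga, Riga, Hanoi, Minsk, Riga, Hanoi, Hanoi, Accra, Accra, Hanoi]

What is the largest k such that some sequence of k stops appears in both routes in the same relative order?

9

Taking Minsk [1,3] → Minsk [2,4] → Minsk [4,5] → Riga [5,7] → Riga [6,8] → Riga [10,11] → Hanoi [11,13] → Accra [12,15] → Hanoi [17,16] gives a common subsequence of length 9, and the DP table's final entry dp[17][16] is also 9, so no common subsequence is longer.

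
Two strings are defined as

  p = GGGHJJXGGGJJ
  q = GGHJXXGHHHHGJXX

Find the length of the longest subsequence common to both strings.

8

Pick G [2,1], G [3,2], H [4,3], J [5,4], X [7,6], G [8,7], G [10,12], J [11,13]; all 8 characters appear in both, in order. Since dp[12][15] = 8, nothing longer is possible.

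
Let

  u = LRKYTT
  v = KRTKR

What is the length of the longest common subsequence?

2

Let dp[i][j] be the LCS length of the first i characters of u and the first j characters of v. dp[i][j] = dp[i-1][j-1]+1 when the i-th and j-th characters match, else max(dp[i-1][j], dp[i][j-1]).
    ·  K  R  T  K  R
 ·  0  0  0  0  0  0
 L  0  0  0  0  0  0
 R  0  0  1  1  1  1
 K  0  1  1  1  2  2
 Y  0  1  1  1  2  2
 T  0  1  1  2  2  2
 T  0  1  1  2  2  2
dp[6][5] = 2. One LCS (by backtracking along matches): RK.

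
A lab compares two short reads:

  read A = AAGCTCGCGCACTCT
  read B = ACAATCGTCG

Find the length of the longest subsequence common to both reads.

7

Let dp[i][j] be the LCS length of the first i bases of read A and the first j bases of read B. dp[i][j] = dp[i-1][j-1]+1 when the i-th and j-th bases match, else max(dp[i-1][j], dp[i][j-1]).
    ·  A  C  A  A  T  C  G  T  C  G
 ·  0  0  0  0  0  0  0  0  0  0  0
 A  0  1  1  1  1  1  1  1  1  1  1
 A  0  1  1  2  2  2  2  2  2  2  2
 G  0  1  1  2  2  2  2  3  3  3  3
 C  0  1  2  2  2  2  3  3  3  4  4
 T  0  1  2  2  2  3  3  3  4  4  4
 C  0  1  2  2  2  3  4  4  4  5  5
 G  0  1  2  2  2  3  4  5  5  5  6
 C  0  1  2  2  2  3  4  5  5  6  6
 G  0  1  2  2  2  3  4  5  5  6  7
 C  0  1  2  2  2  3  4  5  5  6  7
 A  0  1  2  3  3  3  4  5  5  6  7
 C  0  1  2  3  3  3  4  5  5  6  7
 T  0  1  2  3  3  4  4  5  6  6  7
 C  0  1  2  3  3  4  5  5  6  7  7
 T  0  1  2  3  3  4  5  5  6  7  7
dp[15][10] = 7. One LCS (by backtracking along matches): AATCGCG.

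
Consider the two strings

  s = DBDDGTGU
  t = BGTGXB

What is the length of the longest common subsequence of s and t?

Let dp[i][j] be the LCS length of the first i characters of s and the first j characters of t. dp[i][j] = dp[i-1][j-1]+1 when the i-th and j-th characters match, else max(dp[i-1][j], dp[i][j-1]).
    ·  B  G  T  G  X  B
 ·  0  0  0  0  0  0  0
 D  0  0  0  0  0  0  0
 B  0  1  1  1  1  1  1
 D  0  1  1  1  1  1  1
 D  0  1  1  1  1  1  1
 G  0  1  2  2  2  2  2
 T  0  1  2  3  3  3  3
 G  0  1  2  3  4  4  4
 U  0  1  2  3  4  4  4
dp[8][6] = 4. One LCS (by backtracking along matches): BGTG.

4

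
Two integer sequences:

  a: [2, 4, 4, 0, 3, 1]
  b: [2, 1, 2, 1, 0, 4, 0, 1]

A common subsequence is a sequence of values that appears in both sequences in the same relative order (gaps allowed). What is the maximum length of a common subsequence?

4

Match 2 [1,3] → 4 [3,6] → 0 [4,7] → 1 [6,8] — 4 values in the same relative order in both. dp[6][8] = 4 confirms this is the maximum.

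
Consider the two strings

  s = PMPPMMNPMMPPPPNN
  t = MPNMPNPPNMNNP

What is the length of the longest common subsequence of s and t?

Match M (s #2, t #1), then P (s #4, t #2), then N (s #7, t #3), then M (s #10, t #4), then P (s #11, t #5), then P (s #12, t #7), then P (s #13, t #8), then N (s #15, t #11), then N (s #16, t #12) — 9 characters in the same relative order in both. dp[16][13] = 9 confirms this is the maximum.

9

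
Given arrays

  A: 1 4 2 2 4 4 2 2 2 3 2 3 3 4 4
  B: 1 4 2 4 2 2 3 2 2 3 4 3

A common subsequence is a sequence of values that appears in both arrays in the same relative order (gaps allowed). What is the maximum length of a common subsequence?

One common subsequence of length 10: 1 at A[1]=B[1] → 4 at A[2]=B[2] → 2 at A[4]=B[3] → 4 at A[6]=B[4] → 2 at A[7]=B[5] → 2 at A[8]=B[6] → 2 at A[9]=B[8] → 2 at A[11]=B[9] → 3 at A[12]=B[10] → 3 at A[13]=B[12], and the DP table's final entry dp[15][12] is also 10, so no common subsequence is longer.

10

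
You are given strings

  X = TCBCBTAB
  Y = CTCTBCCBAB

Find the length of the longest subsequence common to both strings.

Pick T (X #1, Y #2), then C (X #2, Y #3), then B (X #3, Y #5), then C (X #4, Y #7), then B (X #5, Y #8), then A (X #7, Y #9), then B (X #8, Y #10); all 7 characters appear in both, in order. dp[8][10] = 7 confirms this is the maximum.

7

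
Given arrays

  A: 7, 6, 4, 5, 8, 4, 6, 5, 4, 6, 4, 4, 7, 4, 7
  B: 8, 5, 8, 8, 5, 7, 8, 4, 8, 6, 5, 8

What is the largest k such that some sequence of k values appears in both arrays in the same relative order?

5

Match 7 (A #1, B #6), 4 (A #3, B #8), 8 (A #5, B #9), 6 (A #7, B #10), 5 (A #8, B #11) — 5 values in the same relative order in both, and the DP table's final entry dp[15][12] is also 5, so no common subsequence is longer.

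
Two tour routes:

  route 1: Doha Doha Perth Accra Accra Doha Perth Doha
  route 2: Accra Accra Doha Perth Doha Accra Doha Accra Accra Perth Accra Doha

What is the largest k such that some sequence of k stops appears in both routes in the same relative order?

6

Pick Doha [1,5] → Doha [2,7] → Accra [4,8] → Accra [5,9] → Perth [7,10] → Doha [8,12]; all 6 stops appear in both, in order. The LCS DP gives dp[8][12] = 6, so this is optimal.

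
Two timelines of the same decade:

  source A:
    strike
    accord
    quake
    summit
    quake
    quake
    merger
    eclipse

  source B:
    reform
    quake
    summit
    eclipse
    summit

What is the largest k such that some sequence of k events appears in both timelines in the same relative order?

Match quake (source A #3, source B #2) → summit (source A #4, source B #3) → eclipse (source A #8, source B #4) — 3 events in the same relative order in both. dp[8][5] = 3 confirms this is the maximum.

3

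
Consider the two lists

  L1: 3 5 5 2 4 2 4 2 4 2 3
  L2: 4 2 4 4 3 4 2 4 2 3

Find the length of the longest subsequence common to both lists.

7

Let dp[i][j] be the LCS length of the first i values of L1 and the first j values of L2. dp[i][j] = dp[i-1][j-1]+1 when the i-th and j-th values match, else max(dp[i-1][j], dp[i][j-1]).
    ·  4  2  4  4  3  4  2  4  2  3
 ·  0  0  0  0  0  0  0  0  0  0  0
 3  0  0  0  0  0  1  1  1  1  1  1
 5  0  0  0  0  0  1  1  1  1  1  1
 5  0  0  0  0  0  1  1  1  1  1  1
 2  0  0  1  1  1  1  1  2  2  2  2
 4  0  1  1  2  2  2  2  2  3  3  3
 2  0  1  2  2  2  2  2  3  3  4  4
 4  0  1  2  3  3  3  3  3  4  4  4
 2  0  1  2  3  3  3  3  4  4  5  5
 4  0  1  2  3  4  4  4  4  5  5  5
 2  0  1  2  3  4  4  4  5  5  6  6
 3  0  1  2  3  4  5  5  5  5  6  7
dp[11][10] = 7. One LCS (by backtracking along matches): 2, 4, 4, 2, 4, 2, 3.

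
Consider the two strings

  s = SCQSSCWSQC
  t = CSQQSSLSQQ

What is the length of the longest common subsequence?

6

Let dp[i][j] be the LCS length of the first i characters of s and the first j characters of t. dp[i][j] = dp[i-1][j-1]+1 when the i-th and j-th characters match, else max(dp[i-1][j], dp[i][j-1]).
    ·  C  S  Q  Q  S  S  L  S  Q  Q
 ·  0  0  0  0  0  0  0  0  0  0  0
 S  0  0  1  1  1  1  1  1  1  1  1
 C  0  1  1  1  1  1  1  1  1  1  1
 Q  0  1  1  2  2  2  2  2  2  2  2
 S  0  1  2  2  2  3  3  3  3  3  3
 S  0  1  2  2  2  3  4  4  4  4  4
 C  0  1  2  2  2  3  4  4  4  4  4
 W  0  1  2  2  2  3  4  4  4  4  4
 S  0  1  2  2  2  3  4  4  5  5  5
 Q  0  1  2  3  3  3  4  4  5  6  6
 C  0  1  2  3  3  3  4  4  5  6  6
dp[10][10] = 6. One LCS (by backtracking along matches): SQSSSQ.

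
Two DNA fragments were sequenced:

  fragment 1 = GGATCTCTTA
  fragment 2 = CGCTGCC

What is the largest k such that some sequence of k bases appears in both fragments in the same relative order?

Taking G [1,2], G [2,5], C [5,6], C [7,7] gives a common subsequence of length 4. The LCS DP gives dp[10][7] = 4, so this is optimal.

4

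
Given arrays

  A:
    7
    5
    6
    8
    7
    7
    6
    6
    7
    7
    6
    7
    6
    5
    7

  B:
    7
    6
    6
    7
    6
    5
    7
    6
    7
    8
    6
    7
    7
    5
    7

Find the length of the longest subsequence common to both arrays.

10

One common subsequence of length 10: 7 [1,1]; then 6 [3,3]; then 7 [5,4]; then 7 [6,7]; then 6 [7,8]; then 6 [8,11]; then 7 [10,12]; then 7 [12,13]; then 5 [14,14]; then 7 [15,15]. Since dp[15][15] = 10, nothing longer is possible.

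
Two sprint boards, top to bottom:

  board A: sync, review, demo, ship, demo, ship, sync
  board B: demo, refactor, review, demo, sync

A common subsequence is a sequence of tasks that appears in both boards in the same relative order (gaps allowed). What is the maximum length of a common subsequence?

3

Taking review (board A #2, board B #3); then demo (board A #5, board B #4); then sync (board A #7, board B #5) gives a common subsequence of length 3. dp[7][5] = 3 confirms this is the maximum.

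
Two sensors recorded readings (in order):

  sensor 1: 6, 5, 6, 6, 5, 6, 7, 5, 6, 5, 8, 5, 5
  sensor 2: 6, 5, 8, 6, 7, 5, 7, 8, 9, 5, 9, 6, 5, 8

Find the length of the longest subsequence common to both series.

Pick 6 at sensor 1[1]=sensor 2[1]; then 5 at sensor 1[2]=sensor 2[2]; then 6 at sensor 1[3]=sensor 2[4]; then 5 at sensor 1[5]=sensor 2[6]; then 7 at sensor 1[7]=sensor 2[7]; then 5 at sensor 1[8]=sensor 2[10]; then 6 at sensor 1[9]=sensor 2[12]; then 5 at sensor 1[10]=sensor 2[13]; then 8 at sensor 1[11]=sensor 2[14]; all 9 values appear in both, in order. dp[13][14] = 9 confirms this is the maximum.

9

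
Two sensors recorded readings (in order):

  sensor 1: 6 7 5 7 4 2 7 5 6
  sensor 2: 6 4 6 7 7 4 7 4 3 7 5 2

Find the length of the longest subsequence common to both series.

Pick 6 (sensor 1 #1, sensor 2 #3), 7 (sensor 1 #2, sensor 2 #5), 7 (sensor 1 #4, sensor 2 #7), 4 (sensor 1 #5, sensor 2 #8), 7 (sensor 1 #7, sensor 2 #10), 5 (sensor 1 #8, sensor 2 #11); all 6 values appear in both, in order, and the DP table's final entry dp[9][12] is also 6, so no common subsequence is longer.

6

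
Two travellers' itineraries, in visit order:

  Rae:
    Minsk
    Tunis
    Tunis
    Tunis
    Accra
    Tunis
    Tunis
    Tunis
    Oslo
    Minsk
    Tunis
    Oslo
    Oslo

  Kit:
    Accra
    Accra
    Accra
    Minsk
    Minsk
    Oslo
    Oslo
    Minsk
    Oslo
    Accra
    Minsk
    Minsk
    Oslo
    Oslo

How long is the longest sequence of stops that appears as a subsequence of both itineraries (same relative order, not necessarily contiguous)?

Pick Minsk [1,8]; then Accra [5,10]; then Minsk [10,12]; then Oslo [12,13]; then Oslo [13,14]; all 5 stops appear in both, in order. dp[13][14] = 5 confirms this is the maximum.

5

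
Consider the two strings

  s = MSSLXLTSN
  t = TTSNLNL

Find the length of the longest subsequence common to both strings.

Taking S [2,3] → L [4,5] → L [6,7] gives a common subsequence of length 3. Since dp[9][7] = 3, nothing longer is possible.

3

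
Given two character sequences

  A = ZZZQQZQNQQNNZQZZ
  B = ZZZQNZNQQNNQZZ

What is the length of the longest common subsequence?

Pick Z at A[1]=B[1], then Z at A[2]=B[2], then Z at A[3]=B[3], then Q at A[4]=B[4], then Z at A[6]=B[6], then N at A[8]=B[7], then Q at A[9]=B[8], then Q at A[10]=B[9], then N at A[11]=B[10], then N at A[12]=B[11], then Q at A[14]=B[12], then Z at A[15]=B[13], then Z at A[16]=B[14]; all 13 characters appear in both, in order. dp[16][14] = 13 confirms this is the maximum.

13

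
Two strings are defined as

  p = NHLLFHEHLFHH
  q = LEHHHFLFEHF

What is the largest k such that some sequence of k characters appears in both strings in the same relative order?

Let dp[i][j] be the LCS length of the first i characters of p and the first j characters of q. dp[i][j] = dp[i-1][j-1]+1 when the i-th and j-th characters match, else max(dp[i-1][j], dp[i][j-1]).
    ·  L  E  H  H  H  F  L  F  E  H  F
 ·  0  0  0  0  0  0  0  0  0  0  0  0
 N  0  0  0  0  0  0  0  0  0  0  0  0
 H  0  0  0  1  1  1  1  1  1  1  1  1
 L  0  1  1  1  1  1  1  2  2  2  2  2
 L  0  1  1  1  1  1  1  2  2  2  2  2
 F  0  1  1  1  1  1  2  2  3  3  3  3
 H  0  1  1  2  2  2  2  2  3  3  4  4
 E  0  1  2  2  2  2  2  2  3  4  4  4
 H  0  1  2  3  3  3  3  3  3  4  5  5
 L  0  1  2  3  3  3  3  4  4  4  5  5
 F  0  1  2  3  3  3  4  4  5  5  5  6
 H  0  1  2  3  4  4  4  4  5  5  6  6
 H  0  1  2  3  4  5  5  5  5  5  6  6
dp[12][11] = 6. One LCS (by backtracking along matches): HLFEHF.

6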